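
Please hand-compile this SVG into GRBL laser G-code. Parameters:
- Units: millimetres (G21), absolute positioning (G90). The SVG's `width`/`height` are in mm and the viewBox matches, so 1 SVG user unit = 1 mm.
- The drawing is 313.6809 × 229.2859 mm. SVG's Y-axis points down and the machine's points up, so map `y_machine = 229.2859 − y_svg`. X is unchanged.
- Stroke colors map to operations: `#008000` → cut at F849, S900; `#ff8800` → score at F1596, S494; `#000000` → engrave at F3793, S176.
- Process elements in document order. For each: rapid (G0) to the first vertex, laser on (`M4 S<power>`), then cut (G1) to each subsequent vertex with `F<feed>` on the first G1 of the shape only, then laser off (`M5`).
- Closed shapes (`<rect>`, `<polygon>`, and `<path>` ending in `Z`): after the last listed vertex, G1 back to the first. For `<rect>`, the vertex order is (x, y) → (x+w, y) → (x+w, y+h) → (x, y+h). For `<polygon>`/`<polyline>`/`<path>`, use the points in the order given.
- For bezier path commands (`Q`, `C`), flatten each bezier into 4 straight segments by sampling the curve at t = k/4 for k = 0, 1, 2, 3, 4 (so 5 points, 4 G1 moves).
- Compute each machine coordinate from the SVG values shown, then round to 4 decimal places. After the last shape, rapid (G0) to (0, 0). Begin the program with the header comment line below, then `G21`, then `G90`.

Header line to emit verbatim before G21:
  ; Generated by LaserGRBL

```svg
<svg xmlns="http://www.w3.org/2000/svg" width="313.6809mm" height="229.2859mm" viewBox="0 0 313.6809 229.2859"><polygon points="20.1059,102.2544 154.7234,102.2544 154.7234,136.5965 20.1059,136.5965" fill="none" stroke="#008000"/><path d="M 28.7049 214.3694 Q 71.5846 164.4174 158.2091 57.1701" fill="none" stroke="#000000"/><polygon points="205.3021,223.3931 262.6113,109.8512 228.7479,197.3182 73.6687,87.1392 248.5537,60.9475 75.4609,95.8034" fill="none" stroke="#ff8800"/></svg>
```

; Generated by LaserGRBL
G21
G90
G0 X20.1059 Y127.0315
M4 S900
G1 X154.7234 Y127.0315 F849
G1 X154.7234 Y92.6894
G1 X20.1059 Y92.6894
G1 X20.1059 Y127.0315
M5
G0 X28.7049 Y14.9165
M4 S176
G1 X52.8788 Y43.4735 F3793
G1 X82.5208 Y79.1923
G1 X117.6309 Y122.0731
G1 X158.2091 Y172.1158
M5
G0 X205.3021 Y5.8928
M4 S494
G1 X262.6113 Y119.4347 F1596
G1 X228.7479 Y31.9677
G1 X73.6687 Y142.1467
G1 X248.5537 Y168.3384
G1 X75.4609 Y133.4825
G1 X205.3021 Y5.8928
M5
G0 X0.0000 Y0.0000

1 u = 1 mm; y_m = 229.2859 − y.

[1] `<polygon>` rectangle, #008000→cut S900 F849: (20.1059,127.0315) → (154.7234,127.0315) → (154.7234,92.6894) → (20.1059,92.6894) → (20.1059,127.0315) (closed)

[2] `<path>` quadratic bezier, #000000→engrave S176 F3793: (28.7049,14.9165) → (52.8788,43.4735) → (82.5208,79.1923) → (117.6309,122.0731) → (158.2091,172.1158)

[3] `<polygon>` closed polygon, #ff8800→score S494 F1596: (205.3021,5.8928) → (262.6113,119.4347) → (228.7479,31.9677) → (73.6687,142.1467) → (248.5537,168.3384) → (75.4609,133.4825) → (205.3021,5.8928) (closed)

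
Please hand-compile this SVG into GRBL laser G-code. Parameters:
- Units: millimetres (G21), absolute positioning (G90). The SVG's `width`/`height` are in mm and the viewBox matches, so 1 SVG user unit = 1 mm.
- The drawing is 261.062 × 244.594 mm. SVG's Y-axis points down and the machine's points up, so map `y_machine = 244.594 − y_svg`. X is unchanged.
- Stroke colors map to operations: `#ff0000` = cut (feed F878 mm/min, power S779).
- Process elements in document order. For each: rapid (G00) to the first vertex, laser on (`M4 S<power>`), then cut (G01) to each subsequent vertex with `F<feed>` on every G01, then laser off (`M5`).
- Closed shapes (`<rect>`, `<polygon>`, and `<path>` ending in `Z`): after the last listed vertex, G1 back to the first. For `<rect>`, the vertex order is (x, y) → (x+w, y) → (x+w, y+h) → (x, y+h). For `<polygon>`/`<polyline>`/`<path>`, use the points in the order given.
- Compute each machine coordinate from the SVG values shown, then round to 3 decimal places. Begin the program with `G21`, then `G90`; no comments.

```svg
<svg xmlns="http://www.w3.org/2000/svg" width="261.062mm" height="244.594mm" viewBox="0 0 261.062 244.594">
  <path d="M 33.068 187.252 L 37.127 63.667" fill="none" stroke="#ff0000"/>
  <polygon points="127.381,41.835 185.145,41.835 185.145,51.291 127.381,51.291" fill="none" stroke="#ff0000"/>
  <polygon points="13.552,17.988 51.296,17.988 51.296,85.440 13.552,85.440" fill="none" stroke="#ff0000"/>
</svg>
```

G21
G90
G00 X33.068 Y57.342
M4 S779
G01 X37.127 Y180.927 F878
M5
G00 X127.381 Y202.759
M4 S779
G01 X185.145 Y202.759 F878
G01 X185.145 Y193.303 F878
G01 X127.381 Y193.303 F878
G01 X127.381 Y202.759 F878
M5
G00 X13.552 Y226.606
M4 S779
G01 X51.296 Y226.606 F878
G01 X51.296 Y159.154 F878
G01 X13.552 Y159.154 F878
G01 X13.552 Y226.606 F878
M5

Since the viewBox matches the mm dimensions, user units are millimetres directly. The only transform is the Y-flip y_m = 244.594 − y_svg.

Shape 1 is a line segment drawn with `<path>`. Its stroke #ff0000 means cut at S779, F878. After flipping Y the toolpath is (33.068,57.342) → (37.127,180.927).

Shape 2 is a rectangle drawn with `<polygon>`. Its stroke #ff0000 means cut at S779, F878. After flipping Y the toolpath is (127.381,202.759) → (185.145,202.759) → (185.145,193.303) → (127.381,193.303) → (127.381,202.759), returning to the start.

Shape 3 is a rectangle drawn with `<polygon>`. Its stroke #ff0000 means cut at S779, F878. After flipping Y the toolpath is (13.552,226.606) → (51.296,226.606) → (51.296,159.154) → (13.552,159.154) → (13.552,226.606), returning to the start.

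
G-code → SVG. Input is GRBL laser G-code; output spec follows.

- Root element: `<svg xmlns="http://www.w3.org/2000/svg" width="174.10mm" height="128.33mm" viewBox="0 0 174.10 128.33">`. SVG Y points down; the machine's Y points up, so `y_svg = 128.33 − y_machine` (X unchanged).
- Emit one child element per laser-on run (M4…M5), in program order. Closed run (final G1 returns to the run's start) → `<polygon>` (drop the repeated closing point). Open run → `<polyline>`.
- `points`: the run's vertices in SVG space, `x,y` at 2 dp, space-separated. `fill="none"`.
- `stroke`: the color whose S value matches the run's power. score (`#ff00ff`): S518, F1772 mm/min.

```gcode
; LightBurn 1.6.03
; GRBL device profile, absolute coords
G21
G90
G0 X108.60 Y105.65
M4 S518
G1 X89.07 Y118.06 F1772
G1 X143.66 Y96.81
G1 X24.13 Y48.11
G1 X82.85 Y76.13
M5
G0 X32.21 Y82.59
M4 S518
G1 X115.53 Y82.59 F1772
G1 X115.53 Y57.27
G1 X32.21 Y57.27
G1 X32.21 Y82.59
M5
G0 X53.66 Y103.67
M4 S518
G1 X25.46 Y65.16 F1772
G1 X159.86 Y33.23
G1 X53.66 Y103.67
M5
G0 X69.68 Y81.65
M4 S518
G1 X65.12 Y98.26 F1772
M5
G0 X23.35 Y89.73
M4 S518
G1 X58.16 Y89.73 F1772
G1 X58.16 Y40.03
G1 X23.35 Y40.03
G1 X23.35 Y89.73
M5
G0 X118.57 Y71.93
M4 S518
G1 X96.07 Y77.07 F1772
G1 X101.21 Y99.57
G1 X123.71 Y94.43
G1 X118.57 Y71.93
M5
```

y_svg = 128.33 − y_m. Every run uses S518, so all elements get stroke `#ff00ff` (score).

[1] open run; points: 108.60,22.68 89.07,10.27 143.66,31.52 24.13,80.22 82.85,52.20

[2] closed run; points: 32.21,45.74 115.53,45.74 115.53,71.06 32.21,71.06

[3] closed run; points: 53.66,24.66 25.46,63.17 159.86,95.10

[4] open run; points: 69.68,46.68 65.12,30.07

[5] closed run; points: 23.35,38.60 58.16,38.60 58.16,88.30 23.35,88.30

[6] closed run; points: 118.57,56.40 96.07,51.26 101.21,28.76 123.71,33.90

<svg xmlns="http://www.w3.org/2000/svg" width="174.10mm" height="128.33mm" viewBox="0 0 174.10 128.33">
  <polyline points="108.60,22.68 89.07,10.27 143.66,31.52 24.13,80.22 82.85,52.20" fill="none" stroke="#ff00ff"/>
  <polygon points="32.21,45.74 115.53,45.74 115.53,71.06 32.21,71.06" fill="none" stroke="#ff00ff"/>
  <polygon points="53.66,24.66 25.46,63.17 159.86,95.10" fill="none" stroke="#ff00ff"/>
  <polyline points="69.68,46.68 65.12,30.07" fill="none" stroke="#ff00ff"/>
  <polygon points="23.35,38.60 58.16,38.60 58.16,88.30 23.35,88.30" fill="none" stroke="#ff00ff"/>
  <polygon points="118.57,56.40 96.07,51.26 101.21,28.76 123.71,33.90" fill="none" stroke="#ff00ff"/>
</svg>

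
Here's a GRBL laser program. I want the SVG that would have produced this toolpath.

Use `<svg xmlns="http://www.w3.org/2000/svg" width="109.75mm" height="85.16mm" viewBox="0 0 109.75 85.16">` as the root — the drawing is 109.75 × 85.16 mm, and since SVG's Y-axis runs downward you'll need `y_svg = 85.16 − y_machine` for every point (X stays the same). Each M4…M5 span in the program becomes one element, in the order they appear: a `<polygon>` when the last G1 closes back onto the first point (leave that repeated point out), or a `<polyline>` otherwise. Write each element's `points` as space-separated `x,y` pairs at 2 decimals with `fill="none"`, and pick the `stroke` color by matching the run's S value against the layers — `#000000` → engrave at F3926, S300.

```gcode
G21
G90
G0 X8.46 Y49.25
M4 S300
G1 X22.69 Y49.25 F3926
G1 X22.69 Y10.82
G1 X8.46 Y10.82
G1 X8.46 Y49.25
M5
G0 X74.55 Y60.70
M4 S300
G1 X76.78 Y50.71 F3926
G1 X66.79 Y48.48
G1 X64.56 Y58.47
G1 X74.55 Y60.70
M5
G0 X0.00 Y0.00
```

Machine Y-up, SVG Y-down with viewBox height 85.16, so y_svg = 85.16 − y_machine; X carries over. Every run uses S300, so all elements get stroke `#000000` (engrave).

Run 1: The run returns to its start, so emit a `<polygon>` with points (Y-flipped): 8.46,35.91 22.69,35.91 22.69,74.34 8.46,74.34.

Run 2: The run returns to its start, so emit a `<polygon>` with points (Y-flipped): 74.55,24.46 76.78,34.45 66.79,36.68 64.56,26.69.

<svg xmlns="http://www.w3.org/2000/svg" width="109.75mm" height="85.16mm" viewBox="0 0 109.75 85.16">
  <polygon points="8.46,35.91 22.69,35.91 22.69,74.34 8.46,74.34" fill="none" stroke="#000000"/>
  <polygon points="74.55,24.46 76.78,34.45 66.79,36.68 64.56,26.69" fill="none" stroke="#000000"/>
</svg>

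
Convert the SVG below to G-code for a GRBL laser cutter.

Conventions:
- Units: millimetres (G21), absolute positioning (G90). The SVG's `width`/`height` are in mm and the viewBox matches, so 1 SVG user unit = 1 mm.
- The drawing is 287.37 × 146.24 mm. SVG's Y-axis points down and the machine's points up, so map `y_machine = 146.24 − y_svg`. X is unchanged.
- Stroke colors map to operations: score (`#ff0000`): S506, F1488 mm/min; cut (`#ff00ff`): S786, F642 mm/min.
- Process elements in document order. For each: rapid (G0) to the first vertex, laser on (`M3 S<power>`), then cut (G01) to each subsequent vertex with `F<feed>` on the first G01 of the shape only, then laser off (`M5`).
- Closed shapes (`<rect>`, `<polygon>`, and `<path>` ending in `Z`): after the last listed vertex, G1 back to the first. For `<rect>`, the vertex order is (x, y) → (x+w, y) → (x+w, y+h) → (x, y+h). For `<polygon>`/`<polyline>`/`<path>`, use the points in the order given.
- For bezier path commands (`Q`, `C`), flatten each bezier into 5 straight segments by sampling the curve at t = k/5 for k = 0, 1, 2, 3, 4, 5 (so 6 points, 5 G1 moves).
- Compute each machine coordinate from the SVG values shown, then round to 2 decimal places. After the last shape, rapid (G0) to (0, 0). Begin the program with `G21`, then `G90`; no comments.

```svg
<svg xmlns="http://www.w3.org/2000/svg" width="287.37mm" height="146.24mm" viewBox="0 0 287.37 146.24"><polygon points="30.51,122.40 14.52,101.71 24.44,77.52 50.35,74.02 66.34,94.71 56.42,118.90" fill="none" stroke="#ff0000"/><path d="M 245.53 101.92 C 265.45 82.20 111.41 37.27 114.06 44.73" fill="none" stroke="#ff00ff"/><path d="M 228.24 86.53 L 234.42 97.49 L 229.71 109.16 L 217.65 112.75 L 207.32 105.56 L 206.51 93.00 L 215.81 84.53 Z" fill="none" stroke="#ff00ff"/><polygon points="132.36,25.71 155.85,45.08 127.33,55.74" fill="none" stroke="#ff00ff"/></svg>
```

G21
G90
G0 X30.51 Y23.84
M3 S506
G01 X14.52 Y44.53 F1488
G01 X24.44 Y68.72
G01 X50.35 Y72.22
G01 X66.34 Y51.53
G01 X56.42 Y27.34
G01 X30.51 Y23.84
M5
G0 X245.53 Y44.32
M3 S786
G01 X239.25 Y58.56 F642
G01 X207.09 Y75.12
G01 X164.93 Y90.28
G01 X128.63 Y100.32
G01 X114.06 Y101.51
M5
G0 X228.24 Y59.71
M3 S786
G01 X234.42 Y48.75 F642
G01 X229.71 Y37.08
G01 X217.65 Y33.49
G01 X207.32 Y40.68
G01 X206.51 Y53.24
G01 X215.81 Y61.71
G01 X228.24 Y59.71
M5
G0 X132.36 Y120.53
M3 S786
G01 X155.85 Y101.16 F642
G01 X127.33 Y90.50
G01 X132.36 Y120.53
M5
G0 X0.00 Y0.00

1 u = 1 mm; y_m = 146.24 − y.

[1] `<polygon>` regular polygon, #ff0000→score S506 F1488: (30.51,23.84) → (14.52,44.53) → (24.44,68.72) → (50.35,72.22) → (66.34,51.53) → (56.42,27.34) → (30.51,23.84) (closed)

[2] `<path>` cubic bezier, #ff00ff→cut S786 F642: (245.53,44.32) → (239.25,58.56) → (207.09,75.12) → (164.93,90.28) → (128.63,100.32) → (114.06,101.51)

[3] `<path>` regular polygon, #ff00ff→cut S786 F642: (228.24,59.71) → (234.42,48.75) → (229.71,37.08) → (217.65,33.49) → (207.32,40.68) → (206.51,53.24) → (215.81,61.71) → (228.24,59.71) (closed)

[4] `<polygon>` regular polygon, #ff00ff→cut S786 F642: (132.36,120.53) → (155.85,101.16) → (127.33,90.50) → (132.36,120.53) (closed)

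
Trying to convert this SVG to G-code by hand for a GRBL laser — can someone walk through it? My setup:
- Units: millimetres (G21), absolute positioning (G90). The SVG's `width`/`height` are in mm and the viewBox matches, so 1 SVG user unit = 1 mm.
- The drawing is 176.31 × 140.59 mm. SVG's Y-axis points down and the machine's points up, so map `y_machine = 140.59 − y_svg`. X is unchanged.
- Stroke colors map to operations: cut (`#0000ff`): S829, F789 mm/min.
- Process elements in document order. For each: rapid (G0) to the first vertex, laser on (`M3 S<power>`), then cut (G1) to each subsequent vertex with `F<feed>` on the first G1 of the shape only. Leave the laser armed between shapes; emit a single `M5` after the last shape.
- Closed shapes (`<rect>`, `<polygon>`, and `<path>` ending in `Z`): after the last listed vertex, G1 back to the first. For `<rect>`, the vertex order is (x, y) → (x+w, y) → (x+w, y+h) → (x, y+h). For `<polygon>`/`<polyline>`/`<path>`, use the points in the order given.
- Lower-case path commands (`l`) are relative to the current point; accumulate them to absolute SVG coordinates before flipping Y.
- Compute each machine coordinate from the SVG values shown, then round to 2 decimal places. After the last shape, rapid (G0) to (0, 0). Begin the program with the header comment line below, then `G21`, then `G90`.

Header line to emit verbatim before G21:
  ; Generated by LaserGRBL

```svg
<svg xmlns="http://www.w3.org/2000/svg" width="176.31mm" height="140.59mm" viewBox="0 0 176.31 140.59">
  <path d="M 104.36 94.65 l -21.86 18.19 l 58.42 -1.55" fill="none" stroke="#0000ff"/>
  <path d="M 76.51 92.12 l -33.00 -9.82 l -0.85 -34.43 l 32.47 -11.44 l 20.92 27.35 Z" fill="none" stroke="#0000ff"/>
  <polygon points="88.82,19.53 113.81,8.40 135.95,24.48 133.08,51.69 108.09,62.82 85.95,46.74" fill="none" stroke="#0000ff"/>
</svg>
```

1 u = 1 mm; y_m = 140.59 − y.

[1] `<path>` open polyline, #0000ff→cut S829 F789: (104.36,45.94) → (82.50,27.75) → (140.92,29.30)

[2] `<path>` regular polygon, #0000ff→cut S829 F789: (76.51,48.47) → (43.51,58.29) → (42.66,92.72) → (75.13,104.16) → (96.05,76.81) → (76.51,48.47) (closed)

[3] `<polygon>` regular polygon, #0000ff→cut S829 F789: (88.82,121.06) → (113.81,132.19) → (135.95,116.11) → (133.08,88.90) → (108.09,77.77) → (85.95,93.85) → (88.82,121.06) (closed)

; Generated by LaserGRBL
G21
G90
G0 X104.36 Y45.94
M3 S829
G1 X82.50 Y27.75 F789
G1 X140.92 Y29.30
G0 X76.51 Y48.47
M3 S829
G1 X43.51 Y58.29 F789
G1 X42.66 Y92.72
G1 X75.13 Y104.16
G1 X96.05 Y76.81
G1 X76.51 Y48.47
G0 X88.82 Y121.06
M3 S829
G1 X113.81 Y132.19 F789
G1 X135.95 Y116.11
G1 X133.08 Y88.90
G1 X108.09 Y77.77
G1 X85.95 Y93.85
G1 X88.82 Y121.06
M5
G0 X0.00 Y0.00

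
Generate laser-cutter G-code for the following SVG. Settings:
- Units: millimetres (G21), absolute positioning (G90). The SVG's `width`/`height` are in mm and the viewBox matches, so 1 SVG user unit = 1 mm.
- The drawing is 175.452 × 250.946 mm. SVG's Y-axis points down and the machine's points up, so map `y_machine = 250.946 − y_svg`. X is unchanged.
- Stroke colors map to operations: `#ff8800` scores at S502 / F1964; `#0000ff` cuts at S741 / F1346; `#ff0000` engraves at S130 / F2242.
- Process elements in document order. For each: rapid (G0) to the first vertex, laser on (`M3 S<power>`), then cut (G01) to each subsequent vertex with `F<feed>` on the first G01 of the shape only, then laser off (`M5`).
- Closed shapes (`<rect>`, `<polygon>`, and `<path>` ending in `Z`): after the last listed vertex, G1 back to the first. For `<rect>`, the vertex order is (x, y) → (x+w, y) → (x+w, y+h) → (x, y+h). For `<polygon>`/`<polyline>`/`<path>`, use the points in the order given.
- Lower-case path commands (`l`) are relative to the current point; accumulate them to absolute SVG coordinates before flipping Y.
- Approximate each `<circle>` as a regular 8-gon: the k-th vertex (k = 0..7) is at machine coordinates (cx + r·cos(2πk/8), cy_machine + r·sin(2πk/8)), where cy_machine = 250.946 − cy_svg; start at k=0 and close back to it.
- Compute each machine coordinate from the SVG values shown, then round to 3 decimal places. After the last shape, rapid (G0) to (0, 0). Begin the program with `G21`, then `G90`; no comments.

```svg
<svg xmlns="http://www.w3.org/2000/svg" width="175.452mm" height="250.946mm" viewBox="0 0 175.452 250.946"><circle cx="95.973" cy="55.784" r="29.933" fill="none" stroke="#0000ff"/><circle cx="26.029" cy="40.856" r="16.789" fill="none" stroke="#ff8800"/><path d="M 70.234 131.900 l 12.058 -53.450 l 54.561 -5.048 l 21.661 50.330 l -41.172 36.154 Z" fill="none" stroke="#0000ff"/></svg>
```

viewBox `0 0 175.452 250.946` with mm width/height → 1 unit = 1 mm. Flip: y_m = 250.946 − y_svg.

**Shape 1** — `<circle>` circle, stroke `#0000ff` → cut (S741, F1346). Machine vertices: (125.906,195.162) → (117.139,216.328) → (95.973,225.095) → (74.807,216.328) → (66.040,195.162) → (74.807,173.996) → (95.973,165.229) → (117.139,173.996) → (125.906,195.162). Closed: final G1 returns to the first vertex.

**Shape 2** — `<circle>` circle, stroke `#ff8800` → score (S502, F1964). Machine vertices: (42.818,210.090) → (37.901,221.962) → (26.029,226.879) → (14.157,221.962) → (9.240,210.090) → (14.157,198.218) → (26.029,193.301) → (37.901,198.218) → (42.818,210.090). Closed: final G1 returns to the first vertex.

**Shape 3** — `<path>` regular polygon, stroke `#0000ff` → cut (S741, F1346). Machine vertices: (70.234,119.046) → (82.292,172.496) → (136.853,177.544) → (158.514,127.214) → (117.342,91.060) → (70.234,119.046). Closed: final G1 returns to the first vertex.

G21
G90
G0 X125.906 Y195.162
M3 S741
G01 X117.139 Y216.328 F1346
G01 X95.973 Y225.095
G01 X74.807 Y216.328
G01 X66.040 Y195.162
G01 X74.807 Y173.996
G01 X95.973 Y165.229
G01 X117.139 Y173.996
G01 X125.906 Y195.162
M5
G0 X42.818 Y210.090
M3 S502
G01 X37.901 Y221.962 F1964
G01 X26.029 Y226.879
G01 X14.157 Y221.962
G01 X9.240 Y210.090
G01 X14.157 Y198.218
G01 X26.029 Y193.301
G01 X37.901 Y198.218
G01 X42.818 Y210.090
M5
G0 X70.234 Y119.046
M3 S741
G01 X82.292 Y172.496 F1346
G01 X136.853 Y177.544
G01 X158.514 Y127.214
G01 X117.342 Y91.060
G01 X70.234 Y119.046
M5
G0 X0.000 Y0.000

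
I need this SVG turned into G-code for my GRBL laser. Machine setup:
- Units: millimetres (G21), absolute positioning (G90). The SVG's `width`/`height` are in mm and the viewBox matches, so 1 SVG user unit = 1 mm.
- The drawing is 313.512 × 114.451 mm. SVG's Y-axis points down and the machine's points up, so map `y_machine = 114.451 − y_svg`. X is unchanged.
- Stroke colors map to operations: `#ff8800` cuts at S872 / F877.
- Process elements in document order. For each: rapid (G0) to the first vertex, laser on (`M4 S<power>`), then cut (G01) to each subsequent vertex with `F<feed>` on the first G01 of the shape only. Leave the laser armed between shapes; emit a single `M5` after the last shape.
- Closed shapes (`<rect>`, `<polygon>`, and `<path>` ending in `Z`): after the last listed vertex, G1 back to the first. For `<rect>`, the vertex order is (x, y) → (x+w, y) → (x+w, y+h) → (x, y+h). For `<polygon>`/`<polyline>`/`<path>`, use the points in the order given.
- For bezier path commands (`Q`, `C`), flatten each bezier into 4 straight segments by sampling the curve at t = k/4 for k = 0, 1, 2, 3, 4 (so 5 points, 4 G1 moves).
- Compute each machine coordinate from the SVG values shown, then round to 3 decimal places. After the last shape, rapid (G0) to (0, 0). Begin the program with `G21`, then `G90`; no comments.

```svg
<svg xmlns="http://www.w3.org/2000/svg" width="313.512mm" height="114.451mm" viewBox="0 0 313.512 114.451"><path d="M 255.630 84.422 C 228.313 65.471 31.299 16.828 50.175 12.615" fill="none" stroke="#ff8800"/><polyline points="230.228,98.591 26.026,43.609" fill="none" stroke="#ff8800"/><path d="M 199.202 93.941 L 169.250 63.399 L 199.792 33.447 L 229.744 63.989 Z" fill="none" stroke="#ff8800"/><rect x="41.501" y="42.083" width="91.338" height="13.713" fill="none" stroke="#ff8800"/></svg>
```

viewBox `0 0 313.512 114.451` with mm width/height → 1 unit = 1 mm. Flip: y_m = 114.451 − y_svg.

**Shape 1** — `<path>` cubic bezier, stroke `#ff8800` → cut (S872, F877). Control points (SVG): P0=(255.630,84.422), P1=(228.313,65.471), P2=(31.299,16.828), P3=(50.175,12.615); sampled at t=k/4. Machine vertices: (255.630,30.029) → (209.349,48.651) → (135.580,71.459) → (70.473,91.504) → (50.175,101.836). Open path.

**Shape 2** — `<polyline>` line segment, stroke `#ff8800` → cut (S872, F877). Machine vertices: (230.228,15.860) → (26.026,70.842). Open path.

**Shape 3** — `<path>` regular polygon, stroke `#ff8800` → cut (S872, F877). Machine vertices: (199.202,20.510) → (169.250,51.052) → (199.792,81.004) → (229.744,50.462) → (199.202,20.510). Closed: final G1 returns to the first vertex.

**Shape 4** — `<rect>` rectangle, stroke `#ff8800` → cut (S872, F877). Machine vertices: (41.501,72.368) → (132.839,72.368) → (132.839,58.655) → (41.501,58.655) → (41.501,72.368). Closed: final G1 returns to the first vertex.

G21
G90
G0 X255.630 Y30.029
M4 S872
G01 X209.349 Y48.651 F877
G01 X135.580 Y71.459
G01 X70.473 Y91.504
G01 X50.175 Y101.836
G0 X230.228 Y15.860
M4 S872
G01 X26.026 Y70.842 F877
G0 X199.202 Y20.510
M4 S872
G01 X169.250 Y51.052 F877
G01 X199.792 Y81.004
G01 X229.744 Y50.462
G01 X199.202 Y20.510
G0 X41.501 Y72.368
M4 S872
G01 X132.839 Y72.368 F877
G01 X132.839 Y58.655
G01 X41.501 Y58.655
G01 X41.501 Y72.368
M5
G0 X0.000 Y0.000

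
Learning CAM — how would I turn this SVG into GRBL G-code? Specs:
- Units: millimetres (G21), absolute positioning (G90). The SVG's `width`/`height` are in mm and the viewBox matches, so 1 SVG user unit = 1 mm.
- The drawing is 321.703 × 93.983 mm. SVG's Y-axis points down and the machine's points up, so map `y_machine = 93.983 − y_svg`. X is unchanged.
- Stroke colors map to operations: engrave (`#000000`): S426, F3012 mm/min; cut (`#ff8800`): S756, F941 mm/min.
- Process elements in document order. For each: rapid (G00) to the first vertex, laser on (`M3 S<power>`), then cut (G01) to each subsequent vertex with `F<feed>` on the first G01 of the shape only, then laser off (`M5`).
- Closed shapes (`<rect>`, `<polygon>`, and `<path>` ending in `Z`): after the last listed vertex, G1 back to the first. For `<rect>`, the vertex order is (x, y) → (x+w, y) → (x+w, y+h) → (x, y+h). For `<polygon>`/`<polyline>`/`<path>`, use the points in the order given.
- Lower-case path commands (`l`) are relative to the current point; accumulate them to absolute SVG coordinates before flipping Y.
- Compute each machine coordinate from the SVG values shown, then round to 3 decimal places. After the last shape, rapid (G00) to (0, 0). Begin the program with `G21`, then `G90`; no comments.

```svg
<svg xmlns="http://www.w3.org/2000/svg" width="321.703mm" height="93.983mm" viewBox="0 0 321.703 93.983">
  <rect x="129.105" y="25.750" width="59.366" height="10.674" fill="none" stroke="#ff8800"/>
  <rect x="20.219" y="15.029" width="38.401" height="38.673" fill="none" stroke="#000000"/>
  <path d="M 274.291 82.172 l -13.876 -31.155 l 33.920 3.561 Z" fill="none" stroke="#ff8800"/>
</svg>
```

G21
G90
G00 X129.105 Y68.233
M3 S756
G01 X188.471 Y68.233 F941
G01 X188.471 Y57.559
G01 X129.105 Y57.559
G01 X129.105 Y68.233
M5
G00 X20.219 Y78.954
M3 S426
G01 X58.620 Y78.954 F3012
G01 X58.620 Y40.281
G01 X20.219 Y40.281
G01 X20.219 Y78.954
M5
G00 X274.291 Y11.811
M3 S756
G01 X260.415 Y42.966 F941
G01 X294.335 Y39.405
G01 X274.291 Y11.811
M5
G00 X0.000 Y0.000

Since the viewBox matches the mm dimensions, user units are millimetres directly. The only transform is the Y-flip y_m = 93.983 − y_svg.

Shape 1 is a rectangle drawn with `<rect>`. Its stroke #ff8800 means cut at S756, F941. After flipping Y the toolpath is (129.105,68.233) → (188.471,68.233) → (188.471,57.559) → (129.105,57.559) → (129.105,68.233), returning to the start.

Shape 2 is a rectangle drawn with `<rect>`. Its stroke #000000 means engrave at S426, F3012. After flipping Y the toolpath is (20.219,78.954) → (58.620,78.954) → (58.620,40.281) → (20.219,40.281) → (20.219,78.954), returning to the start.

Shape 3 is a regular polygon drawn with `<path>`. Its stroke #ff8800 means cut at S756, F941. After flipping Y the toolpath is (274.291,11.811) → (260.415,42.966) → (294.335,39.405) → (274.291,11.811), returning to the start.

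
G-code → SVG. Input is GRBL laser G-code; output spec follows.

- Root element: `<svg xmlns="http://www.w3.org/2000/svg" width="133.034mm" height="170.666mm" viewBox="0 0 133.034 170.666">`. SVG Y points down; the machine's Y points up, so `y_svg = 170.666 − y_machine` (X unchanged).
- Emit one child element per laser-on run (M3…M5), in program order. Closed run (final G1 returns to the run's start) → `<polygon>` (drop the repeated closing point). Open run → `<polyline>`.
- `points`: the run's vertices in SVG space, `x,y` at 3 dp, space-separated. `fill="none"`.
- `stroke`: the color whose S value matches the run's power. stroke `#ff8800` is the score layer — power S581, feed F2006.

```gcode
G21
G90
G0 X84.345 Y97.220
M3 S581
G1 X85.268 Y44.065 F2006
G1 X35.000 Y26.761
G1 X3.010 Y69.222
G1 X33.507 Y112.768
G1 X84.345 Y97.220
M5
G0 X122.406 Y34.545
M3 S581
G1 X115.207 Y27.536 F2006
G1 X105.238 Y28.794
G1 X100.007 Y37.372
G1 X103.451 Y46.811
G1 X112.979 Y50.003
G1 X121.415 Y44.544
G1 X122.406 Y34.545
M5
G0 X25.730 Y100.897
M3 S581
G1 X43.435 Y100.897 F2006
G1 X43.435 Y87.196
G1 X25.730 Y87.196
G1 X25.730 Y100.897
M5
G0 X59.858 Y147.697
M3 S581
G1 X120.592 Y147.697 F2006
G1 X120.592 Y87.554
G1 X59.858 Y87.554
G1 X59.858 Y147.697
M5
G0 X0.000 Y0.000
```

<svg xmlns="http://www.w3.org/2000/svg" width="133.034mm" height="170.666mm" viewBox="0 0 133.034 170.666">
  <polygon points="84.345,73.446 85.268,126.601 35.000,143.905 3.010,101.444 33.507,57.898" fill="none" stroke="#ff8800"/>
  <polygon points="122.406,136.121 115.207,143.130 105.238,141.872 100.007,133.294 103.451,123.855 112.979,120.663 121.415,126.122" fill="none" stroke="#ff8800"/>
  <polygon points="25.730,69.769 43.435,69.769 43.435,83.470 25.730,83.470" fill="none" stroke="#ff8800"/>
  <polygon points="59.858,22.969 120.592,22.969 120.592,83.112 59.858,83.112" fill="none" stroke="#ff8800"/>
</svg>

y_svg = 170.666 − y_m. Every run uses S581, so all elements get stroke `#ff8800` (score).

[1] closed run; points: 84.345,73.446 85.268,126.601 35.000,143.905 3.010,101.444 33.507,57.898

[2] closed run; points: 122.406,136.121 115.207,143.130 105.238,141.872 100.007,133.294 103.451,123.855 112.979,120.663 121.415,126.122

[3] closed run; points: 25.730,69.769 43.435,69.769 43.435,83.470 25.730,83.470

[4] closed run; points: 59.858,22.969 120.592,22.969 120.592,83.112 59.858,83.112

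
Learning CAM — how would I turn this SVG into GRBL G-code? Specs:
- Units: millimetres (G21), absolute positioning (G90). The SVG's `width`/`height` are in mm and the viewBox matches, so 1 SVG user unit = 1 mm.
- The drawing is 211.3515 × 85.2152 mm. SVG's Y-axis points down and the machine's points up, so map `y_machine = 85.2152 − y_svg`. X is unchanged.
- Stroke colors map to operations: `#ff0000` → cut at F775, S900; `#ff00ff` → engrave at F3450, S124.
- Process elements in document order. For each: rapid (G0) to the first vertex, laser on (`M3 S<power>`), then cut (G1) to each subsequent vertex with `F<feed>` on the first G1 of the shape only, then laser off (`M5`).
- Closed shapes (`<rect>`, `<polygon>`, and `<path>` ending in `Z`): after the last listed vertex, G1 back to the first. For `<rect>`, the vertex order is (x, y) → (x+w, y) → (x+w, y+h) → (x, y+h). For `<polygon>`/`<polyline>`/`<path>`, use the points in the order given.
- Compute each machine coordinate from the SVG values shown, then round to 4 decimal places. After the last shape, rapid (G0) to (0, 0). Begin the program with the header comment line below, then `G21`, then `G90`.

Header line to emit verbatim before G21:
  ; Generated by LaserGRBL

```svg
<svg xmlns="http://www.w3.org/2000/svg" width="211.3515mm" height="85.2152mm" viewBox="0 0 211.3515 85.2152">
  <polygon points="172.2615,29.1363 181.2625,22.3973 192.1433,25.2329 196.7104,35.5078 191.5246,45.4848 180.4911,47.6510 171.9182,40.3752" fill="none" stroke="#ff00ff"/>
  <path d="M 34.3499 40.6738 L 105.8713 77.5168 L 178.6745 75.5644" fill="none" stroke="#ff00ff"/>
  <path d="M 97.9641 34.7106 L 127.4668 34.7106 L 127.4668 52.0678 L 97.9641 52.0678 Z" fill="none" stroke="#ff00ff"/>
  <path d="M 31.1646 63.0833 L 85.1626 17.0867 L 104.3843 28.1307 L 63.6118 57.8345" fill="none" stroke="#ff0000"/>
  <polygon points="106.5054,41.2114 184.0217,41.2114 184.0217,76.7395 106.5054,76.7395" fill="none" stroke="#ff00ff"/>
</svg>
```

Since the viewBox matches the mm dimensions, user units are millimetres directly. The only transform is the Y-flip y_m = 85.2152 − y_svg.

Shape 1 is a regular polygon drawn with `<polygon>`. Its stroke #ff00ff means engrave at S124, F3450. After flipping Y the toolpath is (172.2615,56.0789) → (181.2625,62.8179) → (192.1433,59.9823) → (196.7104,49.7074) → (191.5246,39.7304) → (180.4911,37.5642) → (171.9182,44.8400) → (172.2615,56.0789), returning to the start.

Shape 2 is a open polyline drawn with `<path>`. Its stroke #ff00ff means engrave at S124, F3450. After flipping Y the toolpath is (34.3499,44.5414) → (105.8713,7.6984) → (178.6745,9.6508).

Shape 3 is a rectangle drawn with `<path>`. Its stroke #ff00ff means engrave at S124, F3450. After flipping Y the toolpath is (97.9641,50.5046) → (127.4668,50.5046) → (127.4668,33.1474) → (97.9641,33.1474) → (97.9641,50.5046), returning to the start.

Shape 4 is a open polyline drawn with `<path>`. Its stroke #ff0000 means cut at S900, F775. After flipping Y the toolpath is (31.1646,22.1319) → (85.1626,68.1285) → (104.3843,57.0845) → (63.6118,27.3807).

Shape 5 is a rectangle drawn with `<polygon>`. Its stroke #ff00ff means engrave at S124, F3450. After flipping Y the toolpath is (106.5054,44.0038) → (184.0217,44.0038) → (184.0217,8.4757) → (106.5054,8.4757) → (106.5054,44.0038), returning to the start.

; Generated by LaserGRBL
G21
G90
G0 X172.2615 Y56.0789
M3 S124
G1 X181.2625 Y62.8179 F3450
G1 X192.1433 Y59.9823
G1 X196.7104 Y49.7074
G1 X191.5246 Y39.7304
G1 X180.4911 Y37.5642
G1 X171.9182 Y44.8400
G1 X172.2615 Y56.0789
M5
G0 X34.3499 Y44.5414
M3 S124
G1 X105.8713 Y7.6984 F3450
G1 X178.6745 Y9.6508
M5
G0 X97.9641 Y50.5046
M3 S124
G1 X127.4668 Y50.5046 F3450
G1 X127.4668 Y33.1474
G1 X97.9641 Y33.1474
G1 X97.9641 Y50.5046
M5
G0 X31.1646 Y22.1319
M3 S900
G1 X85.1626 Y68.1285 F775
G1 X104.3843 Y57.0845
G1 X63.6118 Y27.3807
M5
G0 X106.5054 Y44.0038
M3 S124
G1 X184.0217 Y44.0038 F3450
G1 X184.0217 Y8.4757
G1 X106.5054 Y8.4757
G1 X106.5054 Y44.0038
M5
G0 X0.0000 Y0.0000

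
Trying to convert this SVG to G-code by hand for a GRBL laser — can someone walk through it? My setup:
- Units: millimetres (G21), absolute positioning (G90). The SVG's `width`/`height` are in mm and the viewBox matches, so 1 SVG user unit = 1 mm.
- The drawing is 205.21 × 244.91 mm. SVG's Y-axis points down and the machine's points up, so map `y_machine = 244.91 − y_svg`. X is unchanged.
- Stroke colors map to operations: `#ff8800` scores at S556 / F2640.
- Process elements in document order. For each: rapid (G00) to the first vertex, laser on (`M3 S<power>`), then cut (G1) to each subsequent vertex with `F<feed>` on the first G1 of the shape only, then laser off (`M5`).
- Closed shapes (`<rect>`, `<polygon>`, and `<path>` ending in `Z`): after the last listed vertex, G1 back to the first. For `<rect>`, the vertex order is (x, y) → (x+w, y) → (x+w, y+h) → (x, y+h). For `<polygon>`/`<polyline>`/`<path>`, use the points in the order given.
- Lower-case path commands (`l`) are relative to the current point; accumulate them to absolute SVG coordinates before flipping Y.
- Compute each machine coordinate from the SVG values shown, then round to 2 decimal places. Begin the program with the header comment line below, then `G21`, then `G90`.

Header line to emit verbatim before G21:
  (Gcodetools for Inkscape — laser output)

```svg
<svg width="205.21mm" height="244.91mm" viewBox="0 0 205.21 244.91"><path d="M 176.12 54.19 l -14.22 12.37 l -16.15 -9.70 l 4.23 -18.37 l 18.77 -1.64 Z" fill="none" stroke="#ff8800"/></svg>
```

(Gcodetools for Inkscape — laser output)
G21
G90
G00 X176.12 Y190.72
M3 S556
G1 X161.90 Y178.35 F2640
G1 X145.75 Y188.05
G1 X149.98 Y206.42
G1 X168.75 Y208.06
G1 X176.12 Y190.72
M5

1 u = 1 mm; y_m = 244.91 − y.

[1] `<path>` regular polygon, #ff8800→score S556 F2640: (176.12,190.72) → (161.90,178.35) → (145.75,188.05) → (149.98,206.42) → (168.75,208.06) → (176.12,190.72) (closed)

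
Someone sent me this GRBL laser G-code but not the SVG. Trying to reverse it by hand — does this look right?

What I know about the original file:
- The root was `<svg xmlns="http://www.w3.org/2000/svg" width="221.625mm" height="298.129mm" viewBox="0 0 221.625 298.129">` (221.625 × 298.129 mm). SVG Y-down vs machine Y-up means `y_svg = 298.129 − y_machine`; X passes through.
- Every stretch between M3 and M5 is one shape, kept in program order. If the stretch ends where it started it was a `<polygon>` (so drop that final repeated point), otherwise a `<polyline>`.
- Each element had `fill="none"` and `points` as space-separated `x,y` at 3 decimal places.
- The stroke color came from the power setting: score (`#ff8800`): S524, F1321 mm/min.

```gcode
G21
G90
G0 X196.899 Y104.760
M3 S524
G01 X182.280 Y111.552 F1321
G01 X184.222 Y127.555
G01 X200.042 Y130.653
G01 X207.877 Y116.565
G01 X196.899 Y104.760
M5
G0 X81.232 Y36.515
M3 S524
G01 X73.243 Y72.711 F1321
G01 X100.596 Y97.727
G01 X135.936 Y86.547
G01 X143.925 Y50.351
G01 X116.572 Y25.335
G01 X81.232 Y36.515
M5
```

<svg xmlns="http://www.w3.org/2000/svg" width="221.625mm" height="298.129mm" viewBox="0 0 221.625 298.129">
  <polygon points="196.899,193.369 182.280,186.577 184.222,170.574 200.042,167.476 207.877,181.564" fill="none" stroke="#ff8800"/>
  <polygon points="81.232,261.614 73.243,225.418 100.596,200.402 135.936,211.582 143.925,247.778 116.572,272.794" fill="none" stroke="#ff8800"/>
</svg>

Machine Y-up, SVG Y-down with viewBox height 298.129, so y_svg = 298.129 − y_machine; X carries over. Every run uses S524, so all elements get stroke `#ff8800` (score).

Run 1: The run returns to its start, so emit a `<polygon>` with points (Y-flipped): 196.899,193.369 182.280,186.577 184.222,170.574 200.042,167.476 207.877,181.564.

Run 2: The run returns to its start, so emit a `<polygon>` with points (Y-flipped): 81.232,261.614 73.243,225.418 100.596,200.402 135.936,211.582 143.925,247.778 116.572,272.794.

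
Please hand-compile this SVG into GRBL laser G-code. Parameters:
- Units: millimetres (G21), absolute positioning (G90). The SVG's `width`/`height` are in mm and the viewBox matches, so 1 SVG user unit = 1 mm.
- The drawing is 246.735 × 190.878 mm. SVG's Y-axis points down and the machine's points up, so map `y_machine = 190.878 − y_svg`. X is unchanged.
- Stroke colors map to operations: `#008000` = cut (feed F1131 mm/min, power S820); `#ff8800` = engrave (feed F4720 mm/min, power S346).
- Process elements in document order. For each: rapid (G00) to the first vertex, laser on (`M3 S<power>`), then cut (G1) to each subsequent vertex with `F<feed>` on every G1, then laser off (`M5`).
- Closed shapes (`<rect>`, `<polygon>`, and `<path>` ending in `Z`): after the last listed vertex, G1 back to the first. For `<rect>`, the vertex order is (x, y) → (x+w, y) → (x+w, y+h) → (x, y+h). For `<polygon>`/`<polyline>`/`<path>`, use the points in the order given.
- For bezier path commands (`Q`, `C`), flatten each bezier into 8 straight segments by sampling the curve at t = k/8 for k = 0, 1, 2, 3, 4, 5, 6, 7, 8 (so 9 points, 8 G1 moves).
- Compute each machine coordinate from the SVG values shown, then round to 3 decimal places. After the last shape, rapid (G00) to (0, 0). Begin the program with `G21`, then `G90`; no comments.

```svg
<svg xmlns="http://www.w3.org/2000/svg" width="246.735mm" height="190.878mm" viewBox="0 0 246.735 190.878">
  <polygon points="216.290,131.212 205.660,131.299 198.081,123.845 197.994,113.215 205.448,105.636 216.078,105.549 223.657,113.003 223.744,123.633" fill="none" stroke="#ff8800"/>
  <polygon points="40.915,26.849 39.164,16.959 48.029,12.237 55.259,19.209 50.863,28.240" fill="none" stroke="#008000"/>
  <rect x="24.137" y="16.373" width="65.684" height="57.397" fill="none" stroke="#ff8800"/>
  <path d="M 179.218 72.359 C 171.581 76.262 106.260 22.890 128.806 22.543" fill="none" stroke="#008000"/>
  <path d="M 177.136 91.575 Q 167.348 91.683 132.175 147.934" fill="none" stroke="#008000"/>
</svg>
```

G21
G90
G00 X216.290 Y59.666
M3 S346
G1 X205.660 Y59.579 F4720
G1 X198.081 Y67.033 F4720
G1 X197.994 Y77.663 F4720
G1 X205.448 Y85.242 F4720
G1 X216.078 Y85.329 F4720
G1 X223.657 Y77.875 F4720
G1 X223.744 Y67.245 F4720
G1 X216.290 Y59.666 F4720
M5
G00 X40.915 Y164.029
M3 S820
G1 X39.164 Y173.919 F1131
G1 X48.029 Y178.641 F1131
G1 X55.259 Y171.669 F1131
G1 X50.863 Y162.638 F1131
G1 X40.915 Y164.029 F1131
M5
G00 X24.137 Y174.505
M3 S346
G1 X89.821 Y174.505 F4720
G1 X89.821 Y117.108 F4720
G1 X24.137 Y117.108 F4720
G1 X24.137 Y174.505 F4720
M5
G00 X179.218 Y118.519
M3 S820
G1 X173.934 Y119.525 F1131
G1 X164.949 Y124.607 F1131
G1 X153.966 Y132.474 F1131
G1 X142.693 Y141.833 F1131
G1 X132.835 Y151.391 F1131
G1 X126.097 Y159.856 F1131
G1 X124.186 Y165.935 F1131
G1 X128.806 Y168.335 F1131
M5
G00 X177.136 Y99.303
M3 S820
G1 X174.292 Y98.399 F1131
G1 X170.655 Y95.740 F1131
G1 X166.225 Y91.327 F1131
G1 X161.002 Y85.159 F1131
G1 X154.985 Y77.237 F1131
G1 X148.175 Y67.561 F1131
G1 X140.572 Y56.130 F1131
G1 X132.175 Y42.944 F1131
M5
G00 X0.000 Y0.000

1 u = 1 mm; y_m = 190.878 − y.

[1] `<polygon>` regular polygon, #ff8800→engrave S346 F4720: (216.290,59.666) → (205.660,59.579) → (198.081,67.033) → (197.994,77.663) → (205.448,85.242) → (216.078,85.329) → (223.657,77.875) → (223.744,67.245) → (216.290,59.666) (closed)

[2] `<polygon>` regular polygon, #008000→cut S820 F1131: (40.915,164.029) → (39.164,173.919) → (48.029,178.641) → (55.259,171.669) → (50.863,162.638) → (40.915,164.029) (closed)

[3] `<rect>` rectangle, #ff8800→engrave S346 F4720: (24.137,174.505) → (89.821,174.505) → (89.821,117.108) → (24.137,117.108) → (24.137,174.505) (closed)

[4] `<path>` cubic bezier, #008000→cut S820 F1131: (179.218,118.519) → (173.934,119.525) → (164.949,124.607) → (153.966,132.474) → (142.693,141.833) → (132.835,151.391) → (126.097,159.856) → (124.186,165.935) → (128.806,168.335)

[5] `<path>` quadratic bezier, #008000→cut S820 F1131: (177.136,99.303) → (174.292,98.399) → (170.655,95.740) → (166.225,91.327) → (161.002,85.159) → (154.985,77.237) → (148.175,67.561) → (140.572,56.130) → (132.175,42.944)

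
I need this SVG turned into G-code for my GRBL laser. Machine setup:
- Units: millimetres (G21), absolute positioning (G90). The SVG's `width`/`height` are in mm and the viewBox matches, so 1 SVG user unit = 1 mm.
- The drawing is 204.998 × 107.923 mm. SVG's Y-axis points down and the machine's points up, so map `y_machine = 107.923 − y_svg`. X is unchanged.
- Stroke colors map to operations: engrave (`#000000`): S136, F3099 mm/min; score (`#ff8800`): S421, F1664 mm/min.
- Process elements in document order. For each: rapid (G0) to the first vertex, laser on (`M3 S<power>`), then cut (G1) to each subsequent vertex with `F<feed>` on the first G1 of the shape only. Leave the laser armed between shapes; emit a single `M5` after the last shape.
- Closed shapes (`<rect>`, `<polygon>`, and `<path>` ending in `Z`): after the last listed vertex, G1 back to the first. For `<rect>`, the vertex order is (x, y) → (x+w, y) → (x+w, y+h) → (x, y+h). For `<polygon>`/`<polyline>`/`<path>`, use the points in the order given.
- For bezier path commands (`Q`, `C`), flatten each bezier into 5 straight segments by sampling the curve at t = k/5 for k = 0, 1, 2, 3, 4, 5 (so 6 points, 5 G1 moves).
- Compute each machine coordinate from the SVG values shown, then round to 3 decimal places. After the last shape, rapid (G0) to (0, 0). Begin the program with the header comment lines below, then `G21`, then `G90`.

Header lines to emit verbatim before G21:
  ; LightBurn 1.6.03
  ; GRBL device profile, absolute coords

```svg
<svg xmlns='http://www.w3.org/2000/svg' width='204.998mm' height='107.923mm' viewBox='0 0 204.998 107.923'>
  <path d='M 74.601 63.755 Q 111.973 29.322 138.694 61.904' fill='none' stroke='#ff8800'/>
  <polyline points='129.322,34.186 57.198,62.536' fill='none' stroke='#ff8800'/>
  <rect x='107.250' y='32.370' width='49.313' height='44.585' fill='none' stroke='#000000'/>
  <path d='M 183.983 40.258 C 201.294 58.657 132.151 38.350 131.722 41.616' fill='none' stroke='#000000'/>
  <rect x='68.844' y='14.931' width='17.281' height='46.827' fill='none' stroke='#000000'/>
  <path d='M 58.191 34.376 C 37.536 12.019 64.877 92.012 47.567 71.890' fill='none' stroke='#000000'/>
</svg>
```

; LightBurn 1.6.03
; GRBL device profile, absolute coords
G21
G90
G0 X74.601 Y44.168
M3 S421
G1 X89.124 Y55.261 F1664
G1 X102.794 Y60.992
G1 X115.613 Y61.362
G1 X127.580 Y56.371
G1 X138.694 Y46.019
G0 X129.322 Y73.737
M3 S421
G1 X57.198 Y45.387 F1664
G0 X107.250 Y75.553
M3 S136
G1 X156.563 Y75.553 F3099
G1 X156.563 Y30.968
G1 X107.250 Y30.968
G1 X107.250 Y75.553
G0 X183.983 Y67.665
M3 S136
G1 X185.236 Y60.772 F3099
G1 X173.189 Y60.179
G1 X155.289 Y62.897
G1 X138.984 Y65.936
G1 X131.722 Y66.307
G0 X68.844 Y92.992
M3 S136
G1 X86.125 Y92.992 F3099
G1 X86.125 Y46.165
G1 X68.844 Y46.165
G1 X68.844 Y92.992
G0 X58.191 Y73.547
M3 S136
G1 X50.816 Y76.299 F3099
G1 X50.514 Y64.205
G1 X52.836 Y46.984
G1 X53.336 Y34.354
G1 X47.567 Y36.033
M5
G0 X0.000 Y0.000

1 u = 1 mm; y_m = 107.923 − y.

[1] `<path>` quadratic bezier, #ff8800→score S421 F1664: (74.601,44.168) → (89.124,55.261) → (102.794,60.992) → (115.613,61.362) → (127.580,56.371) → (138.694,46.019)

[2] `<polyline>` line segment, #ff8800→score S421 F1664: (129.322,73.737) → (57.198,45.387)

[3] `<rect>` rectangle, #000000→engrave S136 F3099: (107.250,75.553) → (156.563,75.553) → (156.563,30.968) → (107.250,30.968) → (107.250,75.553) (closed)

[4] `<path>` cubic bezier, #000000→engrave S136 F3099: (183.983,67.665) → (185.236,60.772) → (173.189,60.179) → (155.289,62.897) → (138.984,65.936) → (131.722,66.307)

[5] `<rect>` rectangle, #000000→engrave S136 F3099: (68.844,92.992) → (86.125,92.992) → (86.125,46.165) → (68.844,46.165) → (68.844,92.992) (closed)

[6] `<path>` cubic bezier, #000000→engrave S136 F3099: (58.191,73.547) → (50.816,76.299) → (50.514,64.205) → (52.836,46.984) → (53.336,34.354) → (47.567,36.033)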